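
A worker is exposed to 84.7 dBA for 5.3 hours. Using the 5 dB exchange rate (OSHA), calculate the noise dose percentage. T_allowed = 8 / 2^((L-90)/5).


Given values:
  L = 84.7 dBA, T = 5.3 hours
Formula: T_allowed = 8 / 2^((L - 90) / 5)
Compute exponent: (84.7 - 90) / 5 = -1.06
Compute 2^(-1.06) = 0.479632
T_allowed = 8 / 0.479632 = 16.679454 hours
Dose = (T / T_allowed) * 100
Dose = (5.3 / 16.679454) * 100 = 31.78

31.78 %


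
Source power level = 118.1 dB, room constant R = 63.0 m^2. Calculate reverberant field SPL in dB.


Given values:
  Lw = 118.1 dB, R = 63.0 m^2
Formula: SPL = Lw + 10 * log10(4 / R)
Compute 4 / R = 4 / 63.0 = 0.063492
Compute 10 * log10(0.063492) = -11.9728
SPL = 118.1 + (-11.9728) = 106.13

106.13 dB


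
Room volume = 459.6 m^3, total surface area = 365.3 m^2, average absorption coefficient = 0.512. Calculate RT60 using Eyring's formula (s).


Given values:
  V = 459.6 m^3, S = 365.3 m^2, alpha = 0.512
Formula: RT60 = 0.161 * V / (-S * ln(1 - alpha))
Compute ln(1 - 0.512) = ln(0.488) = -0.71744
Denominator: -365.3 * -0.71744 = 262.0808
Numerator: 0.161 * 459.6 = 73.9956
RT60 = 73.9956 / 262.0808 = 0.282

0.282 s


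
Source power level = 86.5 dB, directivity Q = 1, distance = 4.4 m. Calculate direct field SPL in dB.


Given values:
  Lw = 86.5 dB, Q = 1, r = 4.4 m
Formula: SPL = Lw + 10 * log10(Q / (4 * pi * r^2))
Compute 4 * pi * r^2 = 4 * pi * 4.4^2 = 243.2849
Compute Q / denom = 1 / 243.2849 = 0.00411041
Compute 10 * log10(0.00411041) = -23.8611
SPL = 86.5 + (-23.8611) = 62.64

62.64 dB


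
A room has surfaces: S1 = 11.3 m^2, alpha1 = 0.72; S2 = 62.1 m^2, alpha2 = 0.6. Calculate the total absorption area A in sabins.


Given surfaces:
  Surface 1: 11.3 * 0.72 = 8.136
  Surface 2: 62.1 * 0.6 = 37.26
Formula: A = sum(Si * alpha_i)
A = 8.136 + 37.26
A = 45.4

45.4 sabins


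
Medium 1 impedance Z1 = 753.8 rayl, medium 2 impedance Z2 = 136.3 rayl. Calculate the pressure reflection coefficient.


Given values:
  Z1 = 753.8 rayl, Z2 = 136.3 rayl
Formula: R = (Z2 - Z1) / (Z2 + Z1)
Numerator: Z2 - Z1 = 136.3 - 753.8 = -617.5
Denominator: Z2 + Z1 = 136.3 + 753.8 = 890.1
R = -617.5 / 890.1 = -0.6937

-0.6937


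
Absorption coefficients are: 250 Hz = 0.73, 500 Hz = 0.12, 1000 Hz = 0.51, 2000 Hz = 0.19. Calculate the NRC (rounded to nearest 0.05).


Given values:
  a_250 = 0.73, a_500 = 0.12
  a_1000 = 0.51, a_2000 = 0.19
Formula: NRC = (a250 + a500 + a1000 + a2000) / 4
Sum = 0.73 + 0.12 + 0.51 + 0.19 = 1.55
NRC = 1.55 / 4 = 0.3875
Rounded to nearest 0.05: 0.4

0.4


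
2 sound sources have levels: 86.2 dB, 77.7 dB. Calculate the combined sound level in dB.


Formula: L_total = 10 * log10( sum(10^(Li/10)) )
  Source 1: 10^(86.2/10) = 416869383.4703
  Source 2: 10^(77.7/10) = 58884365.5356
Sum of linear values = 475753749.0059
L_total = 10 * log10(475753749.0059) = 86.77

86.77 dB


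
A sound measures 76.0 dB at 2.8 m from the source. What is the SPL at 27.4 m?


Given values:
  SPL1 = 76.0 dB, r1 = 2.8 m, r2 = 27.4 m
Formula: SPL2 = SPL1 - 20 * log10(r2 / r1)
Compute ratio: r2 / r1 = 27.4 / 2.8 = 9.7857
Compute log10: log10(9.7857) = 0.990592
Compute drop: 20 * 0.990592 = 19.8118
SPL2 = 76.0 - 19.8118 = 56.19

56.19 dB


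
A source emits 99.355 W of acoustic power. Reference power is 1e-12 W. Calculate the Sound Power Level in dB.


Given values:
  W = 99.355 W
  W_ref = 1e-12 W
Formula: SWL = 10 * log10(W / W_ref)
Compute ratio: W / W_ref = 99355000000000
Compute log10: log10(99355000000000) = 13.99719
Multiply: SWL = 10 * 13.99719 = 139.97

139.97 dB


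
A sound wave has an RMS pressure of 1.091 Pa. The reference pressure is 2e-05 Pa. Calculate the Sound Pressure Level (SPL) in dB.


Given values:
  p = 1.091 Pa
  p_ref = 2e-05 Pa
Formula: SPL = 20 * log10(p / p_ref)
Compute ratio: p / p_ref = 1.091 / 2e-05 = 54550
Compute log10: log10(54550) = 4.736795
Multiply: SPL = 20 * 4.736795 = 94.74

94.74 dB


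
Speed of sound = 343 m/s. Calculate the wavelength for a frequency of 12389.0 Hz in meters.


Given values:
  c = 343 m/s, f = 12389.0 Hz
Formula: lambda = c / f
lambda = 343 / 12389.0
lambda = 0.0277

0.0277 m


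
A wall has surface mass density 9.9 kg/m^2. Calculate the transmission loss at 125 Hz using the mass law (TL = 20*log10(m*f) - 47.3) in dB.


Given values:
  m = 9.9 kg/m^2, f = 125 Hz
Formula: TL = 20 * log10(m * f) - 47.3
Compute m * f = 9.9 * 125 = 1237.5
Compute log10(1237.5) = 3.092545
Compute 20 * 3.092545 = 61.8509
TL = 61.8509 - 47.3 = 14.55

14.55 dB


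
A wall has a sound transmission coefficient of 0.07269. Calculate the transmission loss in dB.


Given values:
  tau = 0.07269
Formula: TL = 10 * log10(1 / tau)
Compute 1 / tau = 1 / 0.07269 = 13.7571
Compute log10(13.7571) = 1.138527
TL = 10 * 1.138527 = 11.39

11.39 dB


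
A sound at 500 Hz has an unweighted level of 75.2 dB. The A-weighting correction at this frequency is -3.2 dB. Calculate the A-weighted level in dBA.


Given values:
  SPL = 75.2 dB
  A-weighting at 500 Hz = -3.2 dB
Formula: L_A = SPL + A_weight
L_A = 75.2 + (-3.2)
L_A = 72.0

72.0 dBA


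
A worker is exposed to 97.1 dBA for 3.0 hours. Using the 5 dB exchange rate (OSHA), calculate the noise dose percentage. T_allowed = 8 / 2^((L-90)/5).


Given values:
  L = 97.1 dBA, T = 3.0 hours
Formula: T_allowed = 8 / 2^((L - 90) / 5)
Compute exponent: (97.1 - 90) / 5 = 1.42
Compute 2^(1.42) = 2.675855
T_allowed = 8 / 2.675855 = 2.989699 hours
Dose = (T / T_allowed) * 100
Dose = (3.0 / 2.989699) * 100 = 100.34

100.34 %


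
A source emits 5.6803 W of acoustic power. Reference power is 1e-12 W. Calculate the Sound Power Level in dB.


Given values:
  W = 5.6803 W
  W_ref = 1e-12 W
Formula: SWL = 10 * log10(W / W_ref)
Compute ratio: W / W_ref = 5680300000000
Compute log10: log10(5680300000000) = 12.754371
Multiply: SWL = 10 * 12.754371 = 127.54

127.54 dB


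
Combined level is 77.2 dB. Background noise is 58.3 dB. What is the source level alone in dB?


Given values:
  L_total = 77.2 dB, L_bg = 58.3 dB
Formula: L_source = 10 * log10(10^(L_total/10) - 10^(L_bg/10))
Convert to linear:
  10^(77.2/10) = 52480746.025
  10^(58.3/10) = 676082.9754
Difference: 52480746.025 - 676082.9754 = 51804663.0496
L_source = 10 * log10(51804663.0496) = 77.14

77.14 dB


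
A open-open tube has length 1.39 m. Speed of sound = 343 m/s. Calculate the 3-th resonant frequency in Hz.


Given values:
  Tube type: open-open, L = 1.39 m, c = 343 m/s, n = 3
Formula: f_n = n * c / (2 * L)
Compute 2 * L = 2 * 1.39 = 2.78
f = 3 * 343 / 2.78
f = 370.14

370.14 Hz


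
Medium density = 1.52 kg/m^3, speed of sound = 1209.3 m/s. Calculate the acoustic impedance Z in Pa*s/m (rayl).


Given values:
  rho = 1.52 kg/m^3
  c = 1209.3 m/s
Formula: Z = rho * c
Z = 1.52 * 1209.3
Z = 1838.14

1838.14 rayl


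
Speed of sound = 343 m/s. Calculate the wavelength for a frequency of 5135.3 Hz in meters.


Given values:
  c = 343 m/s, f = 5135.3 Hz
Formula: lambda = c / f
lambda = 343 / 5135.3
lambda = 0.0668

0.0668 m


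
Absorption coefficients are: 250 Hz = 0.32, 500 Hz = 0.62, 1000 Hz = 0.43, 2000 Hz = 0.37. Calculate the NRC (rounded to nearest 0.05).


Given values:
  a_250 = 0.32, a_500 = 0.62
  a_1000 = 0.43, a_2000 = 0.37
Formula: NRC = (a250 + a500 + a1000 + a2000) / 4
Sum = 0.32 + 0.62 + 0.43 + 0.37 = 1.74
NRC = 1.74 / 4 = 0.435
Rounded to nearest 0.05: 0.45

0.45


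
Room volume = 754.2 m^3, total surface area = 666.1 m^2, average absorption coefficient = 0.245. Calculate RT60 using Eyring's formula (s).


Given values:
  V = 754.2 m^3, S = 666.1 m^2, alpha = 0.245
Formula: RT60 = 0.161 * V / (-S * ln(1 - alpha))
Compute ln(1 - 0.245) = ln(0.755) = -0.281038
Denominator: -666.1 * -0.281038 = 187.1994
Numerator: 0.161 * 754.2 = 121.4262
RT60 = 121.4262 / 187.1994 = 0.649

0.649 s


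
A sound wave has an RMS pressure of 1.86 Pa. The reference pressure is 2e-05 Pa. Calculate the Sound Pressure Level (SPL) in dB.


Given values:
  p = 1.86 Pa
  p_ref = 2e-05 Pa
Formula: SPL = 20 * log10(p / p_ref)
Compute ratio: p / p_ref = 1.86 / 2e-05 = 93000
Compute log10: log10(93000) = 4.968483
Multiply: SPL = 20 * 4.968483 = 99.37

99.37 dB


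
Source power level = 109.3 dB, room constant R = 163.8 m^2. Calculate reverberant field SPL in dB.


Given values:
  Lw = 109.3 dB, R = 163.8 m^2
Formula: SPL = Lw + 10 * log10(4 / R)
Compute 4 / R = 4 / 163.8 = 0.02442
Compute 10 * log10(0.02442) = -16.1225
SPL = 109.3 + (-16.1225) = 93.18

93.18 dB


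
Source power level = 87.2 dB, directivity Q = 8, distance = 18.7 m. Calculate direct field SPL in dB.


Given values:
  Lw = 87.2 dB, Q = 8, r = 18.7 m
Formula: SPL = Lw + 10 * log10(Q / (4 * pi * r^2))
Compute 4 * pi * r^2 = 4 * pi * 18.7^2 = 4394.3341
Compute Q / denom = 8 / 4394.3341 = 0.00182053
Compute 10 * log10(0.00182053) = -27.398
SPL = 87.2 + (-27.398) = 59.8

59.8 dB


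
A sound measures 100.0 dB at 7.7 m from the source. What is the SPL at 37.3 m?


Given values:
  SPL1 = 100.0 dB, r1 = 7.7 m, r2 = 37.3 m
Formula: SPL2 = SPL1 - 20 * log10(r2 / r1)
Compute ratio: r2 / r1 = 37.3 / 7.7 = 4.8442
Compute log10: log10(4.8442) = 0.685222
Compute drop: 20 * 0.685222 = 13.7044
SPL2 = 100.0 - 13.7044 = 86.3

86.3 dB


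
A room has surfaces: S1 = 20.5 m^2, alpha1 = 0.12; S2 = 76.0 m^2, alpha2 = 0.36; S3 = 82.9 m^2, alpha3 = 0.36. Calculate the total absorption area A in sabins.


Given surfaces:
  Surface 1: 20.5 * 0.12 = 2.46
  Surface 2: 76.0 * 0.36 = 27.36
  Surface 3: 82.9 * 0.36 = 29.844
Formula: A = sum(Si * alpha_i)
A = 2.46 + 27.36 + 29.844
A = 59.66

59.66 sabins


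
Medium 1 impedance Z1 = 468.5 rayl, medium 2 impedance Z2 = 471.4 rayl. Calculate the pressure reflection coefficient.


Given values:
  Z1 = 468.5 rayl, Z2 = 471.4 rayl
Formula: R = (Z2 - Z1) / (Z2 + Z1)
Numerator: Z2 - Z1 = 471.4 - 468.5 = 2.9
Denominator: Z2 + Z1 = 471.4 + 468.5 = 939.9
R = 2.9 / 939.9 = 0.0031

0.0031


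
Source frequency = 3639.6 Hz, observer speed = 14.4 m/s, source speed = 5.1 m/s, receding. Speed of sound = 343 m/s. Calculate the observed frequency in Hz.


Given values:
  f_s = 3639.6 Hz, v_o = 14.4 m/s, v_s = 5.1 m/s
  Direction: receding
Formula: f_o = f_s * (c - v_o) / (c + v_s)
Numerator: c - v_o = 343 - 14.4 = 328.6
Denominator: c + v_s = 343 + 5.1 = 348.1
f_o = 3639.6 * 328.6 / 348.1 = 3435.72

3435.72 Hz


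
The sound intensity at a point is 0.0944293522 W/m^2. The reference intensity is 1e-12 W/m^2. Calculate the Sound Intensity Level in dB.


Given values:
  I = 0.0944293522 W/m^2
  I_ref = 1e-12 W/m^2
Formula: SIL = 10 * log10(I / I_ref)
Compute ratio: I / I_ref = 94429352200
Compute log10: log10(94429352200) = 10.975107
Multiply: SIL = 10 * 10.975107 = 109.75

109.75 dB


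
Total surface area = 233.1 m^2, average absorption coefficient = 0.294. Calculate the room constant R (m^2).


Given values:
  S = 233.1 m^2, alpha = 0.294
Formula: R = S * alpha / (1 - alpha)
Numerator: 233.1 * 0.294 = 68.5314
Denominator: 1 - 0.294 = 0.706
R = 68.5314 / 0.706 = 97.07

97.07 m^2


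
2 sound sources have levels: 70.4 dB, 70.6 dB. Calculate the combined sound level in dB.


Formula: L_total = 10 * log10( sum(10^(Li/10)) )
  Source 1: 10^(70.4/10) = 10964781.9614
  Source 2: 10^(70.6/10) = 11481536.215
Sum of linear values = 22446318.1764
L_total = 10 * log10(22446318.1764) = 73.51

73.51 dB


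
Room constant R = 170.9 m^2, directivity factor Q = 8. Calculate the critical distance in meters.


Given values:
  R = 170.9 m^2, Q = 8
Formula: d_c = 0.141 * sqrt(Q * R)
Compute Q * R = 8 * 170.9 = 1367.2
Compute sqrt(1367.2) = 36.9757
d_c = 0.141 * 36.9757 = 5.214

5.214 m


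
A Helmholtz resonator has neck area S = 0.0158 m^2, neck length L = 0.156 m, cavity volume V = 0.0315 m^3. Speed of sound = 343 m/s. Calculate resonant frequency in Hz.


Given values:
  S = 0.0158 m^2, L = 0.156 m, V = 0.0315 m^3, c = 343 m/s
Formula: f = (c / (2*pi)) * sqrt(S / (V * L))
Compute V * L = 0.0315 * 0.156 = 0.004914
Compute S / (V * L) = 0.0158 / 0.004914 = 3.2153
Compute sqrt(3.2153) = 1.793126
Compute c / (2*pi) = 343 / 6.283185 = 54.590148
f = 54.590148 * 1.793126 = 97.89

97.89 Hz


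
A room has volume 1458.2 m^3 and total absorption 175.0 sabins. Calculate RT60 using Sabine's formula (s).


Given values:
  V = 1458.2 m^3
  A = 175.0 sabins
Formula: RT60 = 0.161 * V / A
Numerator: 0.161 * 1458.2 = 234.7702
RT60 = 234.7702 / 175.0 = 1.342

1.342 s


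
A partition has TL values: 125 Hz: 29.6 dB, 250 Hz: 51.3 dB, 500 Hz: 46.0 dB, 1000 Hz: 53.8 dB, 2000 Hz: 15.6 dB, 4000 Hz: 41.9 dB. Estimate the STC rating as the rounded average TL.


Given TL values at each frequency:
  125 Hz: 29.6 dB
  250 Hz: 51.3 dB
  500 Hz: 46.0 dB
  1000 Hz: 53.8 dB
  2000 Hz: 15.6 dB
  4000 Hz: 41.9 dB
Formula: STC ~ round(average of TL values)
Sum = 29.6 + 51.3 + 46.0 + 53.8 + 15.6 + 41.9 = 238.2
Average = 238.2 / 6 = 39.7
Rounded: 40

40


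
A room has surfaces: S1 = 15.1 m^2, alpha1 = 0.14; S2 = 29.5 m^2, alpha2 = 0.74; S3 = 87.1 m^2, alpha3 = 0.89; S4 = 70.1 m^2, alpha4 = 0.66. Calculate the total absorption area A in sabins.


Given surfaces:
  Surface 1: 15.1 * 0.14 = 2.114
  Surface 2: 29.5 * 0.74 = 21.83
  Surface 3: 87.1 * 0.89 = 77.519
  Surface 4: 70.1 * 0.66 = 46.266
Formula: A = sum(Si * alpha_i)
A = 2.114 + 21.83 + 77.519 + 46.266
A = 147.73

147.73 sabins


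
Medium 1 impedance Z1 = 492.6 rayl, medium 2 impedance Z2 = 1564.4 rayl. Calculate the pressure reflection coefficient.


Given values:
  Z1 = 492.6 rayl, Z2 = 1564.4 rayl
Formula: R = (Z2 - Z1) / (Z2 + Z1)
Numerator: Z2 - Z1 = 1564.4 - 492.6 = 1071.8
Denominator: Z2 + Z1 = 1564.4 + 492.6 = 2057.0
R = 1071.8 / 2057.0 = 0.5211

0.5211


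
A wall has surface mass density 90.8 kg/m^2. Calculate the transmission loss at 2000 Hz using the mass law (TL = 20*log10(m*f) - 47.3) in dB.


Given values:
  m = 90.8 kg/m^2, f = 2000 Hz
Formula: TL = 20 * log10(m * f) - 47.3
Compute m * f = 90.8 * 2000 = 181600.0
Compute log10(181600.0) = 5.259116
Compute 20 * 5.259116 = 105.1823
TL = 105.1823 - 47.3 = 57.88

57.88 dB


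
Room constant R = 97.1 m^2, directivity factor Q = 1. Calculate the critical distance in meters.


Given values:
  R = 97.1 m^2, Q = 1
Formula: d_c = 0.141 * sqrt(Q * R)
Compute Q * R = 1 * 97.1 = 97.1
Compute sqrt(97.1) = 9.8539
d_c = 0.141 * 9.8539 = 1.389

1.389 m


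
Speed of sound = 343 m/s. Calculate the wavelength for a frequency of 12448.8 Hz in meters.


Given values:
  c = 343 m/s, f = 12448.8 Hz
Formula: lambda = c / f
lambda = 343 / 12448.8
lambda = 0.0276

0.0276 m


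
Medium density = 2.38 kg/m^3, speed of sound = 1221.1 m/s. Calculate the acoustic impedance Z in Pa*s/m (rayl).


Given values:
  rho = 2.38 kg/m^3
  c = 1221.1 m/s
Formula: Z = rho * c
Z = 2.38 * 1221.1
Z = 2906.22

2906.22 rayl


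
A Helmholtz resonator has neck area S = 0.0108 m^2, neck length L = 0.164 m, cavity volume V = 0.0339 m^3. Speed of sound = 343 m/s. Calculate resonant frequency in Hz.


Given values:
  S = 0.0108 m^2, L = 0.164 m, V = 0.0339 m^3, c = 343 m/s
Formula: f = (c / (2*pi)) * sqrt(S / (V * L))
Compute V * L = 0.0339 * 0.164 = 0.0055596
Compute S / (V * L) = 0.0108 / 0.0055596 = 1.9426
Compute sqrt(1.9426) = 1.393772
Compute c / (2*pi) = 343 / 6.283185 = 54.590148
f = 54.590148 * 1.393772 = 76.09

76.09 Hz


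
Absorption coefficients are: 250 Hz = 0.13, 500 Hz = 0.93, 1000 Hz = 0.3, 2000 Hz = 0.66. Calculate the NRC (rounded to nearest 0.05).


Given values:
  a_250 = 0.13, a_500 = 0.93
  a_1000 = 0.3, a_2000 = 0.66
Formula: NRC = (a250 + a500 + a1000 + a2000) / 4
Sum = 0.13 + 0.93 + 0.3 + 0.66 = 2.02
NRC = 2.02 / 4 = 0.505
Rounded to nearest 0.05: 0.5

0.5


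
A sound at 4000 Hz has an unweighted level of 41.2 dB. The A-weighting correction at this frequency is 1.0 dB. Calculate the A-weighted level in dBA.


Given values:
  SPL = 41.2 dB
  A-weighting at 4000 Hz = 1.0 dB
Formula: L_A = SPL + A_weight
L_A = 41.2 + (1.0)
L_A = 42.2

42.2 dBA


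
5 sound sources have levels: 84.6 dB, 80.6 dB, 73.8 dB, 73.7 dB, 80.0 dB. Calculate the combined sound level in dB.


Formula: L_total = 10 * log10( sum(10^(Li/10)) )
  Source 1: 10^(84.6/10) = 288403150.3127
  Source 2: 10^(80.6/10) = 114815362.1497
  Source 3: 10^(73.8/10) = 23988329.1902
  Source 4: 10^(73.7/10) = 23442288.1532
  Source 5: 10^(80.0/10) = 100000000.0
Sum of linear values = 550649129.8058
L_total = 10 * log10(550649129.8058) = 87.41

87.41 dB


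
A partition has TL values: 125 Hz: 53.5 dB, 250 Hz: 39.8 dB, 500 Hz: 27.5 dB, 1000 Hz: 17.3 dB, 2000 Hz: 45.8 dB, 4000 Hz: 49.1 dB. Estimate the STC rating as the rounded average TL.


Given TL values at each frequency:
  125 Hz: 53.5 dB
  250 Hz: 39.8 dB
  500 Hz: 27.5 dB
  1000 Hz: 17.3 dB
  2000 Hz: 45.8 dB
  4000 Hz: 49.1 dB
Formula: STC ~ round(average of TL values)
Sum = 53.5 + 39.8 + 27.5 + 17.3 + 45.8 + 49.1 = 233.0
Average = 233.0 / 6 = 38.83
Rounded: 39

39


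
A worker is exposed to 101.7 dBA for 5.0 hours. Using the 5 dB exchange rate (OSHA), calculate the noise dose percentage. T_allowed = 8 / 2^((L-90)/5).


Given values:
  L = 101.7 dBA, T = 5.0 hours
Formula: T_allowed = 8 / 2^((L - 90) / 5)
Compute exponent: (101.7 - 90) / 5 = 2.34
Compute 2^(2.34) = 5.063026
T_allowed = 8 / 5.063026 = 1.580083 hours
Dose = (T / T_allowed) * 100
Dose = (5.0 / 1.580083) * 100 = 316.44

316.44 %


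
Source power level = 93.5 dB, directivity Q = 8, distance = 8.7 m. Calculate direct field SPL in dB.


Given values:
  Lw = 93.5 dB, Q = 8, r = 8.7 m
Formula: SPL = Lw + 10 * log10(Q / (4 * pi * r^2))
Compute 4 * pi * r^2 = 4 * pi * 8.7^2 = 951.1486
Compute Q / denom = 8 / 951.1486 = 0.00841088
Compute 10 * log10(0.00841088) = -20.7516
SPL = 93.5 + (-20.7516) = 72.75

72.75 dB


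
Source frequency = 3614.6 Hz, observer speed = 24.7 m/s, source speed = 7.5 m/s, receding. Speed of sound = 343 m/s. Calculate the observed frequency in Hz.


Given values:
  f_s = 3614.6 Hz, v_o = 24.7 m/s, v_s = 7.5 m/s
  Direction: receding
Formula: f_o = f_s * (c - v_o) / (c + v_s)
Numerator: c - v_o = 343 - 24.7 = 318.3
Denominator: c + v_s = 343 + 7.5 = 350.5
f_o = 3614.6 * 318.3 / 350.5 = 3282.53

3282.53 Hz


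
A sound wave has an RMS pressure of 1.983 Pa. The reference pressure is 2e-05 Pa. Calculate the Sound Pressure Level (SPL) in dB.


Given values:
  p = 1.983 Pa
  p_ref = 2e-05 Pa
Formula: SPL = 20 * log10(p / p_ref)
Compute ratio: p / p_ref = 1.983 / 2e-05 = 99150
Compute log10: log10(99150) = 4.996293
Multiply: SPL = 20 * 4.996293 = 99.93

99.93 dB


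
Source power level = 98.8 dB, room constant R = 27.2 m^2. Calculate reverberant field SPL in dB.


Given values:
  Lw = 98.8 dB, R = 27.2 m^2
Formula: SPL = Lw + 10 * log10(4 / R)
Compute 4 / R = 4 / 27.2 = 0.147059
Compute 10 * log10(0.147059) = -8.3251
SPL = 98.8 + (-8.3251) = 90.47

90.47 dB


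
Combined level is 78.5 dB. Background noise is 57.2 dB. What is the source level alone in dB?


Given values:
  L_total = 78.5 dB, L_bg = 57.2 dB
Formula: L_source = 10 * log10(10^(L_total/10) - 10^(L_bg/10))
Convert to linear:
  10^(78.5/10) = 70794578.4384
  10^(57.2/10) = 524807.4602
Difference: 70794578.4384 - 524807.4602 = 70269770.9782
L_source = 10 * log10(70269770.9782) = 78.47

78.47 dB


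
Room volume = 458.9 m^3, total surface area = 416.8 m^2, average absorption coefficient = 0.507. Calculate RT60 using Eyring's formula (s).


Given values:
  V = 458.9 m^3, S = 416.8 m^2, alpha = 0.507
Formula: RT60 = 0.161 * V / (-S * ln(1 - alpha))
Compute ln(1 - 0.507) = ln(0.493) = -0.707246
Denominator: -416.8 * -0.707246 = 294.7801
Numerator: 0.161 * 458.9 = 73.8829
RT60 = 73.8829 / 294.7801 = 0.251

0.251 s


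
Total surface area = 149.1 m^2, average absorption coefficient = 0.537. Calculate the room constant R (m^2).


Given values:
  S = 149.1 m^2, alpha = 0.537
Formula: R = S * alpha / (1 - alpha)
Numerator: 149.1 * 0.537 = 80.0667
Denominator: 1 - 0.537 = 0.463
R = 80.0667 / 0.463 = 172.93

172.93 m^2


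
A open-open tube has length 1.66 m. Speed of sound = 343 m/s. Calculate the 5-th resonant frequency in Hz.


Given values:
  Tube type: open-open, L = 1.66 m, c = 343 m/s, n = 5
Formula: f_n = n * c / (2 * L)
Compute 2 * L = 2 * 1.66 = 3.32
f = 5 * 343 / 3.32
f = 516.57

516.57 Hz


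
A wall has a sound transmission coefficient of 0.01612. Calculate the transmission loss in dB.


Given values:
  tau = 0.01612
Formula: TL = 10 * log10(1 / tau)
Compute 1 / tau = 1 / 0.01612 = 62.0347
Compute log10(62.0347) = 1.792635
TL = 10 * 1.792635 = 17.93

17.93 dB


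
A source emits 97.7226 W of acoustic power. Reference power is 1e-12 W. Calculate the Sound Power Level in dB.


Given values:
  W = 97.7226 W
  W_ref = 1e-12 W
Formula: SWL = 10 * log10(W / W_ref)
Compute ratio: W / W_ref = 97722600000000
Compute log10: log10(97722600000000) = 13.989995
Multiply: SWL = 10 * 13.989995 = 139.9

139.9 dB


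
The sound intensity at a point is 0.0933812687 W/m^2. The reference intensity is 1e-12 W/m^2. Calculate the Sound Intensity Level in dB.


Given values:
  I = 0.0933812687 W/m^2
  I_ref = 1e-12 W/m^2
Formula: SIL = 10 * log10(I / I_ref)
Compute ratio: I / I_ref = 93381268700
Compute log10: log10(93381268700) = 10.97026
Multiply: SIL = 10 * 10.97026 = 109.7

109.7 dB


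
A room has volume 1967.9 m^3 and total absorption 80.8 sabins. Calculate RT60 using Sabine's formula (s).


Given values:
  V = 1967.9 m^3
  A = 80.8 sabins
Formula: RT60 = 0.161 * V / A
Numerator: 0.161 * 1967.9 = 316.8319
RT60 = 316.8319 / 80.8 = 3.921

3.921 s


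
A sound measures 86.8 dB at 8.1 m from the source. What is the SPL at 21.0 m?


Given values:
  SPL1 = 86.8 dB, r1 = 8.1 m, r2 = 21.0 m
Formula: SPL2 = SPL1 - 20 * log10(r2 / r1)
Compute ratio: r2 / r1 = 21.0 / 8.1 = 2.5926
Compute log10: log10(2.5926) = 0.413736
Compute drop: 20 * 0.413736 = 8.2747
SPL2 = 86.8 - 8.2747 = 78.53

78.53 dB


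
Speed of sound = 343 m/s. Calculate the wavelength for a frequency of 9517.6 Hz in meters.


Given values:
  c = 343 m/s, f = 9517.6 Hz
Formula: lambda = c / f
lambda = 343 / 9517.6
lambda = 0.036

0.036 m


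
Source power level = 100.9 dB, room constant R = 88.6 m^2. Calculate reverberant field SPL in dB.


Given values:
  Lw = 100.9 dB, R = 88.6 m^2
Formula: SPL = Lw + 10 * log10(4 / R)
Compute 4 / R = 4 / 88.6 = 0.045147
Compute 10 * log10(0.045147) = -13.4537
SPL = 100.9 + (-13.4537) = 87.45

87.45 dB


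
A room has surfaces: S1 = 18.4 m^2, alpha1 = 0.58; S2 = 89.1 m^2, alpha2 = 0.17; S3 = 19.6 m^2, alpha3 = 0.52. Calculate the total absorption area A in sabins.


Given surfaces:
  Surface 1: 18.4 * 0.58 = 10.672
  Surface 2: 89.1 * 0.17 = 15.147
  Surface 3: 19.6 * 0.52 = 10.192
Formula: A = sum(Si * alpha_i)
A = 10.672 + 15.147 + 10.192
A = 36.01

36.01 sabins


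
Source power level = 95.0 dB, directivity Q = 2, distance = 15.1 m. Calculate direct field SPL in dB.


Given values:
  Lw = 95.0 dB, Q = 2, r = 15.1 m
Formula: SPL = Lw + 10 * log10(Q / (4 * pi * r^2))
Compute 4 * pi * r^2 = 4 * pi * 15.1^2 = 2865.2582
Compute Q / denom = 2 / 2865.2582 = 0.00069802
Compute 10 * log10(0.00069802) = -31.5613
SPL = 95.0 + (-31.5613) = 63.44

63.44 dB


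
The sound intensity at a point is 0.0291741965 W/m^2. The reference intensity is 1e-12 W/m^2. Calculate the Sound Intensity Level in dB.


Given values:
  I = 0.0291741965 W/m^2
  I_ref = 1e-12 W/m^2
Formula: SIL = 10 * log10(I / I_ref)
Compute ratio: I / I_ref = 29174196500
Compute log10: log10(29174196500) = 10.464999
Multiply: SIL = 10 * 10.464999 = 104.65

104.65 dB


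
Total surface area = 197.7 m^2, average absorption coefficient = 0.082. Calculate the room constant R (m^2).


Given values:
  S = 197.7 m^2, alpha = 0.082
Formula: R = S * alpha / (1 - alpha)
Numerator: 197.7 * 0.082 = 16.2114
Denominator: 1 - 0.082 = 0.918
R = 16.2114 / 0.918 = 17.66

17.66 m^2


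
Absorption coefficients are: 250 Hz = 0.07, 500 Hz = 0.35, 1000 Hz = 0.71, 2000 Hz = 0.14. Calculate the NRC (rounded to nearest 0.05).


Given values:
  a_250 = 0.07, a_500 = 0.35
  a_1000 = 0.71, a_2000 = 0.14
Formula: NRC = (a250 + a500 + a1000 + a2000) / 4
Sum = 0.07 + 0.35 + 0.71 + 0.14 = 1.27
NRC = 1.27 / 4 = 0.3175
Rounded to nearest 0.05: 0.3

0.3


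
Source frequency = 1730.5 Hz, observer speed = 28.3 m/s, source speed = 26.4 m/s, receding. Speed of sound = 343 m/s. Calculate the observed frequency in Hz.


Given values:
  f_s = 1730.5 Hz, v_o = 28.3 m/s, v_s = 26.4 m/s
  Direction: receding
Formula: f_o = f_s * (c - v_o) / (c + v_s)
Numerator: c - v_o = 343 - 28.3 = 314.7
Denominator: c + v_s = 343 + 26.4 = 369.4
f_o = 1730.5 * 314.7 / 369.4 = 1474.25

1474.25 Hz


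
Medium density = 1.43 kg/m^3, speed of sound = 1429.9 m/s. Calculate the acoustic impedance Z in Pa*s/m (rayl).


Given values:
  rho = 1.43 kg/m^3
  c = 1429.9 m/s
Formula: Z = rho * c
Z = 1.43 * 1429.9
Z = 2044.76

2044.76 rayl


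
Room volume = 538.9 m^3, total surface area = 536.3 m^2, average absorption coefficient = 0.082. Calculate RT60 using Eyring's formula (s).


Given values:
  V = 538.9 m^3, S = 536.3 m^2, alpha = 0.082
Formula: RT60 = 0.161 * V / (-S * ln(1 - alpha))
Compute ln(1 - 0.082) = ln(0.918) = -0.085558
Denominator: -536.3 * -0.085558 = 45.8848
Numerator: 0.161 * 538.9 = 86.7629
RT60 = 86.7629 / 45.8848 = 1.891

1.891 s


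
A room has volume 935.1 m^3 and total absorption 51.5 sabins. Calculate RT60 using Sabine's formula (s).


Given values:
  V = 935.1 m^3
  A = 51.5 sabins
Formula: RT60 = 0.161 * V / A
Numerator: 0.161 * 935.1 = 150.5511
RT60 = 150.5511 / 51.5 = 2.923

2.923 s


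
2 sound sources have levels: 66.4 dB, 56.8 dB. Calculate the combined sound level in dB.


Formula: L_total = 10 * log10( sum(10^(Li/10)) )
  Source 1: 10^(66.4/10) = 4365158.3224
  Source 2: 10^(56.8/10) = 478630.0923
Sum of linear values = 4843788.4147
L_total = 10 * log10(4843788.4147) = 66.85

66.85 dB


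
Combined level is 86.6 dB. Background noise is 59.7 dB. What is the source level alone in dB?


Given values:
  L_total = 86.6 dB, L_bg = 59.7 dB
Formula: L_source = 10 * log10(10^(L_total/10) - 10^(L_bg/10))
Convert to linear:
  10^(86.6/10) = 457088189.6149
  10^(59.7/10) = 933254.3008
Difference: 457088189.6149 - 933254.3008 = 456154935.3141
L_source = 10 * log10(456154935.3141) = 86.59

86.59 dB


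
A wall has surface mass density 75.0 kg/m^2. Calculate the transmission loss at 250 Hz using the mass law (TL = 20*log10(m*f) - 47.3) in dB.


Given values:
  m = 75.0 kg/m^2, f = 250 Hz
Formula: TL = 20 * log10(m * f) - 47.3
Compute m * f = 75.0 * 250 = 18750.0
Compute log10(18750.0) = 4.273001
Compute 20 * 4.273001 = 85.46
TL = 85.46 - 47.3 = 38.16

38.16 dB


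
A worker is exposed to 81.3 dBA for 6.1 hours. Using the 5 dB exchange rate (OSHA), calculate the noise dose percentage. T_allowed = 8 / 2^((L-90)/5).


Given values:
  L = 81.3 dBA, T = 6.1 hours
Formula: T_allowed = 8 / 2^((L - 90) / 5)
Compute exponent: (81.3 - 90) / 5 = -1.74
Compute 2^(-1.74) = 0.29937
T_allowed = 8 / 0.29937 = 26.722785 hours
Dose = (T / T_allowed) * 100
Dose = (6.1 / 26.722785) * 100 = 22.83

22.83 %


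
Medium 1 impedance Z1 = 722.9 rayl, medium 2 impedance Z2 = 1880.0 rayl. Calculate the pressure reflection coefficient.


Given values:
  Z1 = 722.9 rayl, Z2 = 1880.0 rayl
Formula: R = (Z2 - Z1) / (Z2 + Z1)
Numerator: Z2 - Z1 = 1880.0 - 722.9 = 1157.1
Denominator: Z2 + Z1 = 1880.0 + 722.9 = 2602.9
R = 1157.1 / 2602.9 = 0.4445

0.4445


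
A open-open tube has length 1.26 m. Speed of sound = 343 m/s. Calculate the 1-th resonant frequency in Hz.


Given values:
  Tube type: open-open, L = 1.26 m, c = 343 m/s, n = 1
Formula: f_n = n * c / (2 * L)
Compute 2 * L = 2 * 1.26 = 2.52
f = 1 * 343 / 2.52
f = 136.11

136.11 Hz


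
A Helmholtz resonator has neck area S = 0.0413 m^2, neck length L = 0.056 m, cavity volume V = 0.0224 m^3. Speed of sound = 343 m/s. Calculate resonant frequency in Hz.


Given values:
  S = 0.0413 m^2, L = 0.056 m, V = 0.0224 m^3, c = 343 m/s
Formula: f = (c / (2*pi)) * sqrt(S / (V * L))
Compute V * L = 0.0224 * 0.056 = 0.0012544
Compute S / (V * L) = 0.0413 / 0.0012544 = 32.9241
Compute sqrt(32.9241) = 5.737953
Compute c / (2*pi) = 343 / 6.283185 = 54.590148
f = 54.590148 * 5.737953 = 313.24

313.24 Hz


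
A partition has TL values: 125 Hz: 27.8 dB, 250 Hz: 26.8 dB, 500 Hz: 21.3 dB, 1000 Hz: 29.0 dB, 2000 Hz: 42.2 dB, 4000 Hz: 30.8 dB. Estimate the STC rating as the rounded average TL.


Given TL values at each frequency:
  125 Hz: 27.8 dB
  250 Hz: 26.8 dB
  500 Hz: 21.3 dB
  1000 Hz: 29.0 dB
  2000 Hz: 42.2 dB
  4000 Hz: 30.8 dB
Formula: STC ~ round(average of TL values)
Sum = 27.8 + 26.8 + 21.3 + 29.0 + 42.2 + 30.8 = 177.9
Average = 177.9 / 6 = 29.65
Rounded: 30

30


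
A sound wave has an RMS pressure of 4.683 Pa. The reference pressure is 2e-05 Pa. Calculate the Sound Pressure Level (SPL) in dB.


Given values:
  p = 4.683 Pa
  p_ref = 2e-05 Pa
Formula: SPL = 20 * log10(p / p_ref)
Compute ratio: p / p_ref = 4.683 / 2e-05 = 234150
Compute log10: log10(234150) = 5.369494
Multiply: SPL = 20 * 5.369494 = 107.39

107.39 dB


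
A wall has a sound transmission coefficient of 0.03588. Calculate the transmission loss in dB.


Given values:
  tau = 0.03588
Formula: TL = 10 * log10(1 / tau)
Compute 1 / tau = 1 / 0.03588 = 27.8707
Compute log10(27.8707) = 1.445148
TL = 10 * 1.445148 = 14.45

14.45 dB


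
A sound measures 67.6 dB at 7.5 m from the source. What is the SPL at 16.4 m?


Given values:
  SPL1 = 67.6 dB, r1 = 7.5 m, r2 = 16.4 m
Formula: SPL2 = SPL1 - 20 * log10(r2 / r1)
Compute ratio: r2 / r1 = 16.4 / 7.5 = 2.1867
Compute log10: log10(2.1867) = 0.339789
Compute drop: 20 * 0.339789 = 6.7958
SPL2 = 67.6 - 6.7958 = 60.8

60.8 dB


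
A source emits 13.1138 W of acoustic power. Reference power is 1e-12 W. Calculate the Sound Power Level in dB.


Given values:
  W = 13.1138 W
  W_ref = 1e-12 W
Formula: SWL = 10 * log10(W / W_ref)
Compute ratio: W / W_ref = 13113800000000
Compute log10: log10(13113800000000) = 13.117729
Multiply: SWL = 10 * 13.117729 = 131.18

131.18 dB


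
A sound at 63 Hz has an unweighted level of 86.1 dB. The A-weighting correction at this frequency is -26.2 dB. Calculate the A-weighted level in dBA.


Given values:
  SPL = 86.1 dB
  A-weighting at 63 Hz = -26.2 dB
Formula: L_A = SPL + A_weight
L_A = 86.1 + (-26.2)
L_A = 59.9

59.9 dBA


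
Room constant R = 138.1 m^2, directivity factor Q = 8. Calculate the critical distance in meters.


Given values:
  R = 138.1 m^2, Q = 8
Formula: d_c = 0.141 * sqrt(Q * R)
Compute Q * R = 8 * 138.1 = 1104.8
Compute sqrt(1104.8) = 33.2385
d_c = 0.141 * 33.2385 = 4.687

4.687 m


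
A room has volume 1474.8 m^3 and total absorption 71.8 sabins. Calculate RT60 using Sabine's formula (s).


Given values:
  V = 1474.8 m^3
  A = 71.8 sabins
Formula: RT60 = 0.161 * V / A
Numerator: 0.161 * 1474.8 = 237.4428
RT60 = 237.4428 / 71.8 = 3.307

3.307 s


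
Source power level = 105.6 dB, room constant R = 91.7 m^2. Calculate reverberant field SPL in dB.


Given values:
  Lw = 105.6 dB, R = 91.7 m^2
Formula: SPL = Lw + 10 * log10(4 / R)
Compute 4 / R = 4 / 91.7 = 0.043621
Compute 10 * log10(0.043621) = -13.603
SPL = 105.6 + (-13.603) = 92.0

92.0 dB


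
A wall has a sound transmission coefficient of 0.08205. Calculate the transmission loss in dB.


Given values:
  tau = 0.08205
Formula: TL = 10 * log10(1 / tau)
Compute 1 / tau = 1 / 0.08205 = 12.1877
Compute log10(12.1877) = 1.085922
TL = 10 * 1.085922 = 10.86

10.86 dB


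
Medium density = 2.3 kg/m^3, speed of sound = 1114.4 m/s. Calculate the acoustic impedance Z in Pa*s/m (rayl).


Given values:
  rho = 2.3 kg/m^3
  c = 1114.4 m/s
Formula: Z = rho * c
Z = 2.3 * 1114.4
Z = 2563.12

2563.12 rayl


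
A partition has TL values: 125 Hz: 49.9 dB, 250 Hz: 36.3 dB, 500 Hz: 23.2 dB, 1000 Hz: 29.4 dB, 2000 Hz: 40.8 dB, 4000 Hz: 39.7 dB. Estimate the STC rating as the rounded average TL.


Given TL values at each frequency:
  125 Hz: 49.9 dB
  250 Hz: 36.3 dB
  500 Hz: 23.2 dB
  1000 Hz: 29.4 dB
  2000 Hz: 40.8 dB
  4000 Hz: 39.7 dB
Formula: STC ~ round(average of TL values)
Sum = 49.9 + 36.3 + 23.2 + 29.4 + 40.8 + 39.7 = 219.3
Average = 219.3 / 6 = 36.55
Rounded: 37

37


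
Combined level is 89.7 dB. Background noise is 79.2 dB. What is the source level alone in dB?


Given values:
  L_total = 89.7 dB, L_bg = 79.2 dB
Formula: L_source = 10 * log10(10^(L_total/10) - 10^(L_bg/10))
Convert to linear:
  10^(89.7/10) = 933254300.797
  10^(79.2/10) = 83176377.1103
Difference: 933254300.797 - 83176377.1103 = 850077923.6867
L_source = 10 * log10(850077923.6867) = 89.29

89.29 dB


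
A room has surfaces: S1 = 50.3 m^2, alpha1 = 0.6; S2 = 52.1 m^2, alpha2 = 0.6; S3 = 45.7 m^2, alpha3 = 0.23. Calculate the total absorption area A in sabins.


Given surfaces:
  Surface 1: 50.3 * 0.6 = 30.18
  Surface 2: 52.1 * 0.6 = 31.26
  Surface 3: 45.7 * 0.23 = 10.511
Formula: A = sum(Si * alpha_i)
A = 30.18 + 31.26 + 10.511
A = 71.95

71.95 sabins


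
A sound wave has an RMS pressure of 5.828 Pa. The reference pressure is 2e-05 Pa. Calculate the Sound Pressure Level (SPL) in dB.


Given values:
  p = 5.828 Pa
  p_ref = 2e-05 Pa
Formula: SPL = 20 * log10(p / p_ref)
Compute ratio: p / p_ref = 5.828 / 2e-05 = 291400
Compute log10: log10(291400) = 5.46449
Multiply: SPL = 20 * 5.46449 = 109.29

109.29 dB


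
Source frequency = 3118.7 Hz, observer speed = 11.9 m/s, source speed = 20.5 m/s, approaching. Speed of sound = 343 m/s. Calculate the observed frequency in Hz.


Given values:
  f_s = 3118.7 Hz, v_o = 11.9 m/s, v_s = 20.5 m/s
  Direction: approaching
Formula: f_o = f_s * (c + v_o) / (c - v_s)
Numerator: c + v_o = 343 + 11.9 = 354.9
Denominator: c - v_s = 343 - 20.5 = 322.5
f_o = 3118.7 * 354.9 / 322.5 = 3432.02

3432.02 Hz


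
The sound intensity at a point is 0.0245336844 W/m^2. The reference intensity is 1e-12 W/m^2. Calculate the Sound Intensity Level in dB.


Given values:
  I = 0.0245336844 W/m^2
  I_ref = 1e-12 W/m^2
Formula: SIL = 10 * log10(I / I_ref)
Compute ratio: I / I_ref = 24533684400
Compute log10: log10(24533684400) = 10.389763
Multiply: SIL = 10 * 10.389763 = 103.9

103.9 dB


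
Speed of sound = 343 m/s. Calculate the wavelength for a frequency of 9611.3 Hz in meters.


Given values:
  c = 343 m/s, f = 9611.3 Hz
Formula: lambda = c / f
lambda = 343 / 9611.3
lambda = 0.0357

0.0357 m


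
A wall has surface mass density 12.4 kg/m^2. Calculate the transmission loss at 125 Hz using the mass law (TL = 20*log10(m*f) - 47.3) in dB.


Given values:
  m = 12.4 kg/m^2, f = 125 Hz
Formula: TL = 20 * log10(m * f) - 47.3
Compute m * f = 12.4 * 125 = 1550.0
Compute log10(1550.0) = 3.190332
Compute 20 * 3.190332 = 63.8066
TL = 63.8066 - 47.3 = 16.51

16.51 dB


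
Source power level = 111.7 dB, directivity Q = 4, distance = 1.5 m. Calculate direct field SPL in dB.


Given values:
  Lw = 111.7 dB, Q = 4, r = 1.5 m
Formula: SPL = Lw + 10 * log10(Q / (4 * pi * r^2))
Compute 4 * pi * r^2 = 4 * pi * 1.5^2 = 28.2743
Compute Q / denom = 4 / 28.2743 = 0.14147123
Compute 10 * log10(0.14147123) = -8.4933
SPL = 111.7 + (-8.4933) = 103.21

103.21 dB


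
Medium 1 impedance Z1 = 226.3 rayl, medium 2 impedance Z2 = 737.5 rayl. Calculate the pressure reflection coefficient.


Given values:
  Z1 = 226.3 rayl, Z2 = 737.5 rayl
Formula: R = (Z2 - Z1) / (Z2 + Z1)
Numerator: Z2 - Z1 = 737.5 - 226.3 = 511.2
Denominator: Z2 + Z1 = 737.5 + 226.3 = 963.8
R = 511.2 / 963.8 = 0.5304

0.5304


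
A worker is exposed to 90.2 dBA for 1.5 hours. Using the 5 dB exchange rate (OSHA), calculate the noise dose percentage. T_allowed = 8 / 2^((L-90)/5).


Given values:
  L = 90.2 dBA, T = 1.5 hours
Formula: T_allowed = 8 / 2^((L - 90) / 5)
Compute exponent: (90.2 - 90) / 5 = 0.04
Compute 2^(0.04) = 1.028114
T_allowed = 8 / 1.028114 = 7.781238 hours
Dose = (T / T_allowed) * 100
Dose = (1.5 / 7.781238) * 100 = 19.28

19.28 %


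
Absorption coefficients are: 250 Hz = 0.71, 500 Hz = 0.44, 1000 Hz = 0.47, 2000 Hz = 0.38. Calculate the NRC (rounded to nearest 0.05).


Given values:
  a_250 = 0.71, a_500 = 0.44
  a_1000 = 0.47, a_2000 = 0.38
Formula: NRC = (a250 + a500 + a1000 + a2000) / 4
Sum = 0.71 + 0.44 + 0.47 + 0.38 = 2.0
NRC = 2.0 / 4 = 0.5
Rounded to nearest 0.05: 0.5

0.5


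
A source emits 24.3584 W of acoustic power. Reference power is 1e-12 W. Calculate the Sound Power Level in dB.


Given values:
  W = 24.3584 W
  W_ref = 1e-12 W
Formula: SWL = 10 * log10(W / W_ref)
Compute ratio: W / W_ref = 24358400000000
Compute log10: log10(24358400000000) = 13.386649
Multiply: SWL = 10 * 13.386649 = 133.87

133.87 dB


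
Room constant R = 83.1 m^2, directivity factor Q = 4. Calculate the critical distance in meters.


Given values:
  R = 83.1 m^2, Q = 4
Formula: d_c = 0.141 * sqrt(Q * R)
Compute Q * R = 4 * 83.1 = 332.4
Compute sqrt(332.4) = 18.2318
d_c = 0.141 * 18.2318 = 2.571

2.571 m


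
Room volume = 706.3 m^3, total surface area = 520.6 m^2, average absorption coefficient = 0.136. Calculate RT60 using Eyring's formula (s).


Given values:
  V = 706.3 m^3, S = 520.6 m^2, alpha = 0.136
Formula: RT60 = 0.161 * V / (-S * ln(1 - alpha))
Compute ln(1 - 0.136) = ln(0.864) = -0.146183
Denominator: -520.6 * -0.146183 = 76.1029
Numerator: 0.161 * 706.3 = 113.7143
RT60 = 113.7143 / 76.1029 = 1.494

1.494 s


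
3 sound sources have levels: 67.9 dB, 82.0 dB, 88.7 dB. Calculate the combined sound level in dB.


Formula: L_total = 10 * log10( sum(10^(Li/10)) )
  Source 1: 10^(67.9/10) = 6165950.0186
  Source 2: 10^(82.0/10) = 158489319.2461
  Source 3: 10^(88.7/10) = 741310241.3009
Sum of linear values = 905965510.5656
L_total = 10 * log10(905965510.5656) = 89.57

89.57 dB


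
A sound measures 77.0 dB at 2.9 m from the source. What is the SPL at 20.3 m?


Given values:
  SPL1 = 77.0 dB, r1 = 2.9 m, r2 = 20.3 m
Formula: SPL2 = SPL1 - 20 * log10(r2 / r1)
Compute ratio: r2 / r1 = 20.3 / 2.9 = 7.0
Compute log10: log10(7.0) = 0.845098
Compute drop: 20 * 0.845098 = 16.902
SPL2 = 77.0 - 16.902 = 60.1

60.1 dB


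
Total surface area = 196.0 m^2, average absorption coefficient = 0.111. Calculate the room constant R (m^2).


Given values:
  S = 196.0 m^2, alpha = 0.111
Formula: R = S * alpha / (1 - alpha)
Numerator: 196.0 * 0.111 = 21.756
Denominator: 1 - 0.111 = 0.889
R = 21.756 / 0.889 = 24.47

24.47 m^2


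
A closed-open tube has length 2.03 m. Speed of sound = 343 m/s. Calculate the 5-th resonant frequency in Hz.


Given values:
  Tube type: closed-open, L = 2.03 m, c = 343 m/s, n = 5
Formula: f_n = (2n - 1) * c / (4 * L)
Compute 2n - 1 = 2*5 - 1 = 9
Compute 4 * L = 4 * 2.03 = 8.12
f = 9 * 343 / 8.12
f = 380.17

380.17 Hz


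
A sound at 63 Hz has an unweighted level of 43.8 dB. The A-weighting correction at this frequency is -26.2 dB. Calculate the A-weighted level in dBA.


Given values:
  SPL = 43.8 dB
  A-weighting at 63 Hz = -26.2 dB
Formula: L_A = SPL + A_weight
L_A = 43.8 + (-26.2)
L_A = 17.6

17.6 dBA


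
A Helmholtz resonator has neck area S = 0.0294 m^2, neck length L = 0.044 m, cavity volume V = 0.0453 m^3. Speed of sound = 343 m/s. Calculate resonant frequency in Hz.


Given values:
  S = 0.0294 m^2, L = 0.044 m, V = 0.0453 m^3, c = 343 m/s
Formula: f = (c / (2*pi)) * sqrt(S / (V * L))
Compute V * L = 0.0453 * 0.044 = 0.0019932
Compute S / (V * L) = 0.0294 / 0.0019932 = 14.7502
Compute sqrt(14.7502) = 3.840599
Compute c / (2*pi) = 343 / 6.283185 = 54.590148
f = 54.590148 * 3.840599 = 209.66

209.66 Hz


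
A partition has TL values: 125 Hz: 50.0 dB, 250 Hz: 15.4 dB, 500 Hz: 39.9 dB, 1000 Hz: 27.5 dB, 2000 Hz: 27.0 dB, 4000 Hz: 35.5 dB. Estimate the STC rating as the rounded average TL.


Given TL values at each frequency:
  125 Hz: 50.0 dB
  250 Hz: 15.4 dB
  500 Hz: 39.9 dB
  1000 Hz: 27.5 dB
  2000 Hz: 27.0 dB
  4000 Hz: 35.5 dB
Formula: STC ~ round(average of TL values)
Sum = 50.0 + 15.4 + 39.9 + 27.5 + 27.0 + 35.5 = 195.3
Average = 195.3 / 6 = 32.55
Rounded: 33

33
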